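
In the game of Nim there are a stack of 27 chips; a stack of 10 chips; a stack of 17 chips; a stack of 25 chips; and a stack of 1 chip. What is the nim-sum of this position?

Nim-sum: 27 XOR 10 XOR 17 XOR 25 XOR 1 = 24.

24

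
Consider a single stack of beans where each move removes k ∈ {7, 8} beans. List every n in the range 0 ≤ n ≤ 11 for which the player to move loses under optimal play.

0, 1, 2, 3, 4, 5, 6

Grundy values for subtraction set {7, 8}:
g(0) = mex{} = 0
g(1) = mex{} = 0
g(2) = mex{} = 0
g(3) = mex{} = 0
g(4) = mex{} = 0
g(5) = mex{} = 0
g(6) = mex{} = 0
g(7) = mex{0} = 1
g(8) = mex{0} = 1
g(9) = mex{0} = 1
g(10) = mex{0} = 1
g(11) = mex{0} = 1
The P-positions (g = 0) in 0..11 are 0, 1, 2, 3, 4, 5, 6.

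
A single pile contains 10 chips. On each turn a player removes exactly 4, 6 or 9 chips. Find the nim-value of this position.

2

Compute g(0), g(1), … for moves {4, 6, 9}:
k:     0  1  2  3  4  5  6  7  8  9 10
g(k):  0  0  0  0  1  1  1  1  2  2  2
So g(10) = 2.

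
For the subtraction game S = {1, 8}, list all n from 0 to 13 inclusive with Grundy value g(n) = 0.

Grundy values for subtraction set {1, 8}:
g(0) = mex{} = 0
g(1) = mex{0} = 1
g(2) = mex{1} = 0
g(3) = mex{0} = 1
g(4) = mex{1} = 0
g(5) = mex{0} = 1
g(6) = mex{1} = 0
g(7) = mex{0} = 1
g(8) = mex{0,1} = 2
g(9) = mex{1,2} = 0
g(10) = mex{0} = 1
g(11) = mex{1} = 0
g(12) = mex{0} = 1
g(13) = mex{1} = 0
The P-positions (g = 0) in 0..13 are 0, 2, 4, 6, 9, 11, 13.

0, 2, 4, 6, 9, 11, 13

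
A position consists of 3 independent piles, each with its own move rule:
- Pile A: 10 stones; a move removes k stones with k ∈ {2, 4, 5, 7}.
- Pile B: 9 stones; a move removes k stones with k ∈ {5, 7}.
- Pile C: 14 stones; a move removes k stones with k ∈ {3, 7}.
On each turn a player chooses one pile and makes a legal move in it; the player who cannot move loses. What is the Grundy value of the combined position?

0

For pile A, compute g(0), g(1), … with moves {2, 4, 5, 7}:
k:     0  1  2  3  4  5  6  7  8  9 10
g(k):  0  0  1  1  2  2  3  3  4  0  0
So g(10) = 0.
For pile B, compute g(0), g(1), … with moves {5, 7}:
g(0) = mex{} = 0
g(1) = mex{} = 0
g(2) = mex{} = 0
g(3) = mex{} = 0
g(4) = mex{} = 0
g(5) = mex{0} = 1
g(6) = mex{0} = 1
g(7) = mex{0} = 1
g(8) = mex{0} = 1
g(9) = mex{0} = 1
So g(9) = 1.
Build the Grundy sequence for pile C with g(k) = mex{g(k−s) : s ∈ {3, 7}, s ≤ k}:
k:     0  1  2  3  4  5  6  7  8  9 10 11 12 13 14
g(k):  0  0  0  1  1  1  0  2  2  1  0  0  0  1  1
So g(14) = 1.
The value of a disjunctive sum is the nim-sum of the parts.
Combined value = 0 ⊕ 1 ⊕ 1 = 0.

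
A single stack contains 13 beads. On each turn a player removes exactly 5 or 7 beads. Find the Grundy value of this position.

Build the Grundy sequence with g(k) = mex{g(k−s) : s ∈ {5, 7}, s ≤ k}:
g(0) = mex{} = 0
g(1) = mex{} = 0
g(2) = mex{} = 0
g(3) = mex{} = 0
g(4) = mex{} = 0
g(5) = mex{0} = 1
g(6) = mex{0} = 1
g(7) = mex{0} = 1
g(8) = mex{0} = 1
g(9) = mex{0} = 1
g(10) = mex{0,1} = 2
g(11) = mex{0,1} = 2
g(12) = mex{1} = 0
g(13) = mex{1} = 0
So g(13) = 0.

0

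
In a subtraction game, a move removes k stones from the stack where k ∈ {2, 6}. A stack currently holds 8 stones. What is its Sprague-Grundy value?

0

Build the Grundy sequence with g(k) = mex{g(k−s) : s ∈ {2, 6}, s ≤ k}:
k:     0  1  2  3  4  5  6  7  8
g(k):  0  0  1  1  0  0  1  1  0
So g(8) = 0.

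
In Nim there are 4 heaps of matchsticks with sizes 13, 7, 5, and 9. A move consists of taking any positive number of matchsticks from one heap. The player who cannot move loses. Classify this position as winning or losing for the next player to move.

Compute the nim-sum pairwise:
13 XOR 7 = 10
10 XOR 5 = 15
15 XOR 9 = 6
The nim-sum is 6 ≠ 0, so this is an N-position: the player to move can win.

Winning position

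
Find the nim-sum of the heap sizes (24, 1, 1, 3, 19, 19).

27

Nim-sum: 24 XOR 1 XOR 1 XOR 3 XOR 19 XOR 19 = 27.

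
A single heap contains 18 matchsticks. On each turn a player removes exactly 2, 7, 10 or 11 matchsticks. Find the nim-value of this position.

0

Compute g(0), g(1), … for moves {2, 7, 10, 11}:
k:     0  1  2  3  4  5  6  7  8  9 10 11 12 13 14 15 16 17 18
g(k):  0  0  1  1  0  0  1  1  2  0  3  1  2  0  3  1  2  0  0
So g(18) = 0.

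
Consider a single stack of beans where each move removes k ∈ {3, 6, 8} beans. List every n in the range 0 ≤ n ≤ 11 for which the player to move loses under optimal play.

Build the Grundy sequence with g(k) = mex{g(k−s) : s ∈ {3, 6, 8}, s ≤ k}:
g(0) = mex{} = 0
g(1) = mex{} = 0
g(2) = mex{} = 0
g(3) = mex{0} = 1
g(4) = mex{0} = 1
g(5) = mex{0} = 1
g(6) = mex{0,1} = 2
g(7) = mex{0,1} = 2
g(8) = mex{0,1} = 2
g(9) = mex{0,1,2} = 3
g(10) = mex{0,1,2} = 3
g(11) = mex{1,2} = 0
The P-positions (g = 0) in 0..11 are 0, 1, 2, 11.

0, 1, 2, 11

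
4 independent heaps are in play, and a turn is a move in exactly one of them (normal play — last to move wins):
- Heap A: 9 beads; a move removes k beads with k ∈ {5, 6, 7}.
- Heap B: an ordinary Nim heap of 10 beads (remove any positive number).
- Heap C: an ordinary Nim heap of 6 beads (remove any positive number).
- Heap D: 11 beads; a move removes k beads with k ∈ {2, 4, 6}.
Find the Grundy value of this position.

12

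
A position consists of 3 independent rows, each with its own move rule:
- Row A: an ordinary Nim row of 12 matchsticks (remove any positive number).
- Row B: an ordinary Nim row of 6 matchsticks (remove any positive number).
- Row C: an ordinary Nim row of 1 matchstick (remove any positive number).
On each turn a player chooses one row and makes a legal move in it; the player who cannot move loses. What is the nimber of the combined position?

Row A is a plain Nim row of size 12, so its Grundy value is 12.
Row B is a plain Nim row of size 6, so its Grundy value is 6.
Row C is a plain Nim row of size 1, so its Grundy value is 1.
The value of a disjunctive sum is the nim-sum of the parts.
Combined value = 12 ⊕ 6 ⊕ 1 = 11.

11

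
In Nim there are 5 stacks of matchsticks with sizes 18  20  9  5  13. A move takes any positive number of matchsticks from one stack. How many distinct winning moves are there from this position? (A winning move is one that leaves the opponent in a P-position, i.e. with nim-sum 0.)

3

Compute the nim-sum pairwise:
18 ⊕ 20 = 6
6 ⊕ 9 = 15
15 ⊕ 5 = 10
10 ⊕ 13 = 7
The overall nim-sum is X = 7. A stack of size p has a winning move iff p XOR X < p (reduce it to p XOR X).
  18: 18 XOR 7 = 21 ≥ 18 — no move.
  20: 20 XOR 7 = 19 < 20 — winning move (to 19).
  9: 9 XOR 7 = 14 ≥ 9 — no move.
  5: 5 XOR 7 = 2 < 5 — winning move (to 2).
  13: 13 XOR 7 = 10 < 13 — winning move (to 10).
That gives 3 winning moves.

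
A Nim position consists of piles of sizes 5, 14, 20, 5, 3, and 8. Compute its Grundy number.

Nim-sum: 5 ^ 14 ^ 20 ^ 5 ^ 3 ^ 8 = 17.

17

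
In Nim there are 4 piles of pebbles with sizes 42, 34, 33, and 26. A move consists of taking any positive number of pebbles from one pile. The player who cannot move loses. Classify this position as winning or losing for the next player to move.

Compute the nim-sum pairwise:
42 ^ 34 = 8
8 ^ 33 = 41
41 ^ 26 = 51
The nim-sum is 51 ≠ 0, so this is an N-position: the player to move can win.

Winning position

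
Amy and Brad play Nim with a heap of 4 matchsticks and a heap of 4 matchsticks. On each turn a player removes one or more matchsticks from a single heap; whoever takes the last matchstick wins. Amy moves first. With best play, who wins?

Brad wins

Nim-sum: 4 XOR 4 = 0.
The nim-sum is 0, so this is a P-position: the player to move is in a losing position under optimal play; Amy is about to move from it and so loses — Brad wins.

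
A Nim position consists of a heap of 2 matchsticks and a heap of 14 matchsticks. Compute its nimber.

Write each in binary and XOR column by column:
  0010  (2)
  1110  (14)
  ----
  1100  (12)

12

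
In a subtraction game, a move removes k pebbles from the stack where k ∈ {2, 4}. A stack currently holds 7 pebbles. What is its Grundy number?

0

Build the Grundy sequence with g(k) = mex{g(k−s) : s ∈ {2, 4}, s ≤ k}:
g(0) = mex{} = 0
g(1) = mex{} = 0
g(2) = mex{0} = 1
g(3) = mex{0} = 1
g(4) = mex{0,1} = 2
g(5) = mex{0,1} = 2
g(6) = mex{1,2} = 0
g(7) = mex{1,2} = 0
So g(7) = 0.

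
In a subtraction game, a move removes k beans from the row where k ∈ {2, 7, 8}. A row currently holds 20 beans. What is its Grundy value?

Grundy values for subtraction set {2, 7, 8}:
k:     0  1  2  3  4  5  6  7  8  9 10 11 12 13 14 15 16 17 18 19 20
g(k):  0  0  1  1  0  0  1  1  2  2  0  3  1  2  0  0  1  1  2  0  0
So g(20) = 0.

0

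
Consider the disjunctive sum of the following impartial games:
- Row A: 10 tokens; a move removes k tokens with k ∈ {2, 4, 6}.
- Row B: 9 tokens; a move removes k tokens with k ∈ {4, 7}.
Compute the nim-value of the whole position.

For row A, compute g(0), g(1), … with moves {2, 4, 6}:
k:     0  1  2  3  4  5  6  7  8  9 10
g(k):  0  0  1  1  2  2  3  3  0  0  1
So g(10) = 1.
For row B, compute g(0), g(1), … with moves {4, 7}:
k:     0  1  2  3  4  5  6  7  8  9
g(k):  0  0  0  0  1  1  1  1  2  2
So g(9) = 2.
The value of a disjunctive sum is the nim-sum of the parts.
Combined value = 1 ⊕ 2 = 3.

3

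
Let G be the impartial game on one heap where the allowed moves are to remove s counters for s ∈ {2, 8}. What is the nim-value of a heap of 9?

2

Build the Grundy sequence with g(k) = mex{g(k−s) : s ∈ {2, 8}, s ≤ k}:
g(0) = mex{} = 0
g(1) = mex{} = 0
g(2) = mex{0} = 1
g(3) = mex{0} = 1
g(4) = mex{1} = 0
g(5) = mex{1} = 0
g(6) = mex{0} = 1
g(7) = mex{0} = 1
g(8) = mex{0,1} = 2
g(9) = mex{0,1} = 2
So g(9) = 2.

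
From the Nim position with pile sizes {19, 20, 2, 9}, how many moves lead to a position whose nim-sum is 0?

1

Write each in binary and XOR column by column:
  10011  (19)
  10100  (20)
  00010  (2)
  01001  (9)
  -----
  01100  (12)
The overall nim-sum is X = 12. A pile of size p has a winning move iff p XOR X < p (reduce it to p XOR X).
  19: 19 XOR 12 = 31 ≥ 19 — no move.
  20: 20 XOR 12 = 24 ≥ 20 — no move.
  2: 2 XOR 12 = 14 ≥ 2 — no move.
  9: 9 XOR 12 = 5 < 9 — winning move (to 5).
That gives 1 winning move.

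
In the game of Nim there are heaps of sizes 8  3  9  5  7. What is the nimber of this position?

0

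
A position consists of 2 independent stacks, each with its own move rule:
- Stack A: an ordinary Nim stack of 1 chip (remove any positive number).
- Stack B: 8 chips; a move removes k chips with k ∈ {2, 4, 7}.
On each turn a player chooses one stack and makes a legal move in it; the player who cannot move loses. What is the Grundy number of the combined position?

Stack A is a plain Nim stack of size 1, so its Grundy value is 1.
Build the Grundy sequence for stack B with g(k) = mex{g(k−s) : s ∈ {2, 4, 7}, s ≤ k}:
g(0) = mex{} = 0
g(1) = mex{} = 0
g(2) = mex{0} = 1
g(3) = mex{0} = 1
g(4) = mex{0,1} = 2
g(5) = mex{0,1} = 2
g(6) = mex{1,2} = 0
g(7) = mex{0,1,2} = 3
g(8) = mex{0,2} = 1
So g(8) = 1.
By the Sprague-Grundy theorem, the Grundy value of a sum of independent games is the XOR of the component values.
Combined value = 1 XOR 1 = 0.

0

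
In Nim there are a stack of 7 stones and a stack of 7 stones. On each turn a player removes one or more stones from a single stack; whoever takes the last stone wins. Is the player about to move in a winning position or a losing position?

Losing position

Nim-sum: 7 ⊕ 7 = 0.
The nim-sum is 0, so this is a P-position: the player to move is in a losing position under optimal play.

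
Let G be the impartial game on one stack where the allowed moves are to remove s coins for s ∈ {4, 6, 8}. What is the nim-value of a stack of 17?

1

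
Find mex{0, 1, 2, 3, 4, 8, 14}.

The values 0, 1, 2, 3, 4 are all present; 5 is the first non-negative integer missing from the set.

5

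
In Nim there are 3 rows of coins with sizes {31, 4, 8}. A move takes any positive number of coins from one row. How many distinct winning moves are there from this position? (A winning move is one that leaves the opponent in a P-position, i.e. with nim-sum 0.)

Compute the nim-sum pairwise:
31 XOR 4 = 27
27 XOR 8 = 19
The overall nim-sum is X = 19. A row of size p has a winning move iff p XOR X < p (reduce it to p XOR X).
  31: 31 XOR 19 = 12 < 31 — winning move (to 12).
  4: 4 XOR 19 = 23 ≥ 4 — no move.
  8: 8 XOR 19 = 27 ≥ 8 — no move.
That gives 1 winning move.

1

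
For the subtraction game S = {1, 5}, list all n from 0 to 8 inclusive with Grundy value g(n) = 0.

0, 2, 4, 6, 8

Compute g(0), g(1), … for moves {1, 5}:
g(0) = mex{} = 0
g(1) = mex{0} = 1
g(2) = mex{1} = 0
g(3) = mex{0} = 1
g(4) = mex{1} = 0
g(5) = mex{0} = 1
g(6) = mex{1} = 0
g(7) = mex{0} = 1
g(8) = mex{1} = 0
The P-positions (g = 0) in 0..8 are 0, 2, 4, 6, 8.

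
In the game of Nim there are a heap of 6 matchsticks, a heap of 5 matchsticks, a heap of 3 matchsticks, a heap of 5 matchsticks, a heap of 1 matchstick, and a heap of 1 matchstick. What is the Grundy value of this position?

5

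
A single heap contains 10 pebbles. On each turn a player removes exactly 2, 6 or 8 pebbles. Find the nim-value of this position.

Compute g(0), g(1), … for moves {2, 6, 8}:
g(0) = mex{} = 0
g(1) = mex{} = 0
g(2) = mex{0} = 1
g(3) = mex{0} = 1
g(4) = mex{1} = 0
g(5) = mex{1} = 0
g(6) = mex{0} = 1
g(7) = mex{0} = 1
g(8) = mex{0,1} = 2
g(9) = mex{0,1} = 2
g(10) = mex{0,1,2} = 3
So g(10) = 3.

3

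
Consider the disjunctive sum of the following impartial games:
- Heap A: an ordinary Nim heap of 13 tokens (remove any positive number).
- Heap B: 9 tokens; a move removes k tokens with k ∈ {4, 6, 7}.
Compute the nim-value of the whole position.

15

Heap A is a plain Nim heap of size 13, so its Grundy value is 13.
Grundy values for heap B (subtraction set {4, 6, 7}):
g(0) = mex{} = 0
g(1) = mex{} = 0
g(2) = mex{} = 0
g(3) = mex{} = 0
g(4) = mex{0} = 1
g(5) = mex{0} = 1
g(6) = mex{0} = 1
g(7) = mex{0} = 1
g(8) = mex{0,1} = 2
g(9) = mex{0,1} = 2
So g(9) = 2.
The value of a disjunctive sum is the nim-sum of the parts.
Combined value = 13 XOR 2 = 15.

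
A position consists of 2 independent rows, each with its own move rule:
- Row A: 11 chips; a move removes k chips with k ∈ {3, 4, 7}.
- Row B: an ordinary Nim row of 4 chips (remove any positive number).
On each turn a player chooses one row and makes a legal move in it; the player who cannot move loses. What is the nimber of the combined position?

For row A, compute g(0), g(1), … with moves {3, 4, 7}:
k:     0  1  2  3  4  5  6  7  8  9 10 11
g(k):  0  0  0  1  1  1  2  2  2  3  0  0
So g(11) = 0.
Row B is a plain Nim row of size 4, so its Grundy value is 4.
By the Sprague-Grundy theorem, the Grundy value of a sum of independent games is the XOR of the component values.
Combined value = 0 XOR 4 = 4.

4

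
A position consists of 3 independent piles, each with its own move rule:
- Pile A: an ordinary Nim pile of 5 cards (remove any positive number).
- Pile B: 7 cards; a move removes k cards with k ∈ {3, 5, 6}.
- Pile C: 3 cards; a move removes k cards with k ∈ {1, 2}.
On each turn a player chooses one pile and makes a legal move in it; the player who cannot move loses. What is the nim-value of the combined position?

7

Pile A is a plain Nim pile of size 5, so its Grundy value is 5.
Grundy values for pile B (subtraction set {3, 5, 6}):
k:     0  1  2  3  4  5  6  7
g(k):  0  0  0  1  1  1  2  2
So g(7) = 2.
Build the Grundy sequence for pile C with g(k) = mex{g(k−s) : s ∈ {1, 2}, s ≤ k}:
g(0) = mex{} = 0
g(1) = mex{0} = 1
g(2) = mex{0,1} = 2
g(3) = mex{1,2} = 0
So g(3) = 0.
The value of a disjunctive sum is the nim-sum of the parts.
Combined value = 5 ⊕ 2 ⊕ 0 = 7.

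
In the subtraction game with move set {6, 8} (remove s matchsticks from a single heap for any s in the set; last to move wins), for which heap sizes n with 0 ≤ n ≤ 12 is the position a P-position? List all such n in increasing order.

Build the Grundy sequence with g(k) = mex{g(k−s) : s ∈ {6, 8}, s ≤ k}:
k:     0  1  2  3  4  5  6  7  8  9 10 11 12
g(k):  0  0  0  0  0  0  1  1  1  1  1  1  2
The P-positions (g = 0) in 0..12 are 0, 1, 2, 3, 4, 5.

0, 1, 2, 3, 4, 5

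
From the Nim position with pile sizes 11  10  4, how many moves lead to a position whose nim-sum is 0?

1

Compute the nim-sum pairwise:
11 XOR 10 = 1
1 XOR 4 = 5
The overall nim-sum is X = 5. A pile of size p has a winning move iff p XOR X < p (reduce it to p XOR X).
  11: 11 XOR 5 = 14 ≥ 11 — no move.
  10: 10 XOR 5 = 15 ≥ 10 — no move.
  4: 4 XOR 5 = 1 < 4 — winning move (to 1).
That gives 1 winning move.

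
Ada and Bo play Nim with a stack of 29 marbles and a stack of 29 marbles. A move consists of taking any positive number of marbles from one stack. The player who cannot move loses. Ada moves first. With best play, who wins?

Bo wins

In binary:
  11101  (29)
  11101  (29)
  -----
  00000  (0)
The nim-sum is 0, so this is a P-position: the player to move is in a losing position under optimal play; Ada is about to move from it and so loses — Bo wins.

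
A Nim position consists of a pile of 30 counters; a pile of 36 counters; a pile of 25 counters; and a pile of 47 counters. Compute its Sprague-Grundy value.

12

Compute the nim-sum pairwise:
30 ^ 36 = 58
58 ^ 25 = 35
35 ^ 47 = 12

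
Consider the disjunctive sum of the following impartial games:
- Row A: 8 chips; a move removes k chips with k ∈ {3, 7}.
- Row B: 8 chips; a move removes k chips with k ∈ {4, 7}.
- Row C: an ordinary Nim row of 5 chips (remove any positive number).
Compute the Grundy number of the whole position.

5

Build the Grundy sequence for row A with g(k) = mex{g(k−s) : s ∈ {3, 7}, s ≤ k}:
k:     0  1  2  3  4  5  6  7  8
g(k):  0  0  0  1  1  1  0  2  2
So g(8) = 2.
Grundy values for row B (subtraction set {4, 7}):
k:     0  1  2  3  4  5  6  7  8
g(k):  0  0  0  0  1  1  1  1  2
So g(8) = 2.
Row C is a plain Nim row of size 5, so its Grundy value is 5.
The value of a disjunctive sum is the nim-sum of the parts.
Combined value = 2 XOR 2 XOR 5 = 5.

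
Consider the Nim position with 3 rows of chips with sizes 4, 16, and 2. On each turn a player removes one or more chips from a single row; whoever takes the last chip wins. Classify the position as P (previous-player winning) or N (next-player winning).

Compute the nim-sum pairwise:
4 ⊕ 16 = 20
20 ⊕ 2 = 22
The nim-sum is 22 ≠ 0, so this is an N-position: the player to move can win.

N-position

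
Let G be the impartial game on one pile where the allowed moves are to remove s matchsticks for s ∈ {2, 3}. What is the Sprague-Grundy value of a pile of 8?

Grundy values for subtraction set {2, 3}:
g(0) = mex{} = 0
g(1) = mex{} = 0
g(2) = mex{0} = 1
g(3) = mex{0} = 1
g(4) = mex{0,1} = 2
g(5) = mex{1} = 0
g(6) = mex{1,2} = 0
g(7) = mex{0,2} = 1
g(8) = mex{0} = 1
So g(8) = 1.

1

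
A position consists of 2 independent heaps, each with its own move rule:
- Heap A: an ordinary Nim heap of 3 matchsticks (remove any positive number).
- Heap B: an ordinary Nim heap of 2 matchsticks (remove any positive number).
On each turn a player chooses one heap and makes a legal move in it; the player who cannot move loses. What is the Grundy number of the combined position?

1

Heap A is a plain Nim heap of size 3, so its Grundy value is 3.
Heap B is a plain Nim heap of size 2, so its Grundy value is 2.
By the Sprague-Grundy theorem, the Grundy value of a sum of independent games is the XOR of the component values.
Combined value = 3 XOR 2 = 1.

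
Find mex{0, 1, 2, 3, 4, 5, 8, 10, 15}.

6

The values 0, 1, 2, 3, 4, 5 are all present; 6 is the first non-negative integer missing from the set.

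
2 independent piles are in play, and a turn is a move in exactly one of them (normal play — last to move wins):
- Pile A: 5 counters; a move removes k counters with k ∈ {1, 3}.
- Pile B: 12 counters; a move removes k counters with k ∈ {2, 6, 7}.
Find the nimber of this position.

Build the Grundy sequence for pile A with g(k) = mex{g(k−s) : s ∈ {1, 3}, s ≤ k}:
g(0) = mex{} = 0
g(1) = mex{0} = 1
g(2) = mex{1} = 0
g(3) = mex{0} = 1
g(4) = mex{1} = 0
g(5) = mex{0} = 1
So g(5) = 1.
For pile B, compute g(0), g(1), … with moves {2, 6, 7}:
k:     0  1  2  3  4  5  6  7  8  9 10 11 12
g(k):  0  0  1  1  0  0  1  1  2  0  3  1  2
So g(12) = 2.
The value of a disjunctive sum is the nim-sum of the parts.
Combined value = 1 XOR 2 = 3.

3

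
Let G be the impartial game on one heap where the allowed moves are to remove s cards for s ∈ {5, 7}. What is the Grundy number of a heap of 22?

Compute g(0), g(1), … for moves {5, 7}:
k:     0  1  2  3  4  5  6  7  8  9 10 11 12 13 14 15 16 17 18 19 20 21 22
g(k):  0  0  0  0  0  1  1  1  1  1  2  2  0  0  0  0  0  1  1  1  1  1  2
So g(22) = 2.

2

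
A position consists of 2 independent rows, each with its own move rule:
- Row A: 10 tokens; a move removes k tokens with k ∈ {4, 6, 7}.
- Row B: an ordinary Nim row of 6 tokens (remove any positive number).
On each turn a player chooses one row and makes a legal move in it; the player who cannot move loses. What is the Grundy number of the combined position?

Build the Grundy sequence for row A with g(k) = mex{g(k−s) : s ∈ {4, 6, 7}, s ≤ k}:
g(0) = mex{} = 0
g(1) = mex{} = 0
g(2) = mex{} = 0
g(3) = mex{} = 0
g(4) = mex{0} = 1
g(5) = mex{0} = 1
g(6) = mex{0} = 1
g(7) = mex{0} = 1
g(8) = mex{0,1} = 2
g(9) = mex{0,1} = 2
g(10) = mex{0,1} = 2
So g(10) = 2.
Row B is a plain Nim row of size 6, so its Grundy value is 6.
By the Sprague-Grundy theorem, the Grundy value of a sum of independent games is the XOR of the component values.
Combined value = 2 XOR 6 = 4.

4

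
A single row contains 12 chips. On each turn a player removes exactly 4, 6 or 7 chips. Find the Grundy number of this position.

Compute g(0), g(1), … for moves {4, 6, 7}:
g(0) = mex{} = 0
g(1) = mex{} = 0
g(2) = mex{} = 0
g(3) = mex{} = 0
g(4) = mex{0} = 1
g(5) = mex{0} = 1
g(6) = mex{0} = 1
g(7) = mex{0} = 1
g(8) = mex{0,1} = 2
g(9) = mex{0,1} = 2
g(10) = mex{0,1} = 2
g(11) = mex{1} = 0
g(12) = mex{1,2} = 0
So g(12) = 0.

0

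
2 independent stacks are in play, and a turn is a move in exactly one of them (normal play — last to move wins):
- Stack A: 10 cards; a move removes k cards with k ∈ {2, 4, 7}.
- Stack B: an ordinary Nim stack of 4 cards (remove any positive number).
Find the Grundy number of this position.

6

Grundy values for stack A (subtraction set {2, 4, 7}):
g(0) = mex{} = 0
g(1) = mex{} = 0
g(2) = mex{0} = 1
g(3) = mex{0} = 1
g(4) = mex{0,1} = 2
g(5) = mex{0,1} = 2
g(6) = mex{1,2} = 0
g(7) = mex{0,1,2} = 3
g(8) = mex{0,2} = 1
g(9) = mex{1,2,3} = 0
g(10) = mex{0,1} = 2
So g(10) = 2.
Stack B is a plain Nim stack of size 4, so its Grundy value is 4.
The value of a disjunctive sum is the nim-sum of the parts.
Combined value = 2 XOR 4 = 6.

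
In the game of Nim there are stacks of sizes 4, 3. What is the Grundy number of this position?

7

Bitwise XOR of the heap sizes:
  100  (4)
  011  (3)
  ---
  111  (7)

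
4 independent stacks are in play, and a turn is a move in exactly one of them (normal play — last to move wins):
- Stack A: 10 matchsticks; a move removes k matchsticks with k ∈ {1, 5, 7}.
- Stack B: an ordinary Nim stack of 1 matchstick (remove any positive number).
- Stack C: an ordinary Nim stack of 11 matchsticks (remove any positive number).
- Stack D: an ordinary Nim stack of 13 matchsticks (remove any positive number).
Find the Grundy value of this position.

7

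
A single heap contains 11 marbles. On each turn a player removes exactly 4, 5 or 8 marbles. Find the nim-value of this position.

Grundy values for subtraction set {4, 5, 8}:
g(0) = mex{} = 0
g(1) = mex{} = 0
g(2) = mex{} = 0
g(3) = mex{} = 0
g(4) = mex{0} = 1
g(5) = mex{0} = 1
g(6) = mex{0} = 1
g(7) = mex{0} = 1
g(8) = mex{0,1} = 2
g(9) = mex{0,1} = 2
g(10) = mex{0,1} = 2
g(11) = mex{0,1} = 2
So g(11) = 2.

2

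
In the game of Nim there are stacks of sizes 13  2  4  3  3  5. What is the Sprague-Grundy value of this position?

14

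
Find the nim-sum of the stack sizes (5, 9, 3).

15

Nim-sum: 5 ^ 9 ^ 3 = 15.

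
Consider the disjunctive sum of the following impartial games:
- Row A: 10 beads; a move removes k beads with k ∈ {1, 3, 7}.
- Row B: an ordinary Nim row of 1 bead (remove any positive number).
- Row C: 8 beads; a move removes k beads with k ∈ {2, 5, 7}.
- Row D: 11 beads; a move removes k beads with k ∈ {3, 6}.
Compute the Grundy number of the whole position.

3

Build the Grundy sequence for row A with g(k) = mex{g(k−s) : s ∈ {1, 3, 7}, s ≤ k}:
k:     0  1  2  3  4  5  6  7  8  9 10
g(k):  0  1  0  1  0  1  0  1  0  1  0
So g(10) = 0.
Row B is a plain Nim row of size 1, so its Grundy value is 1.
Build the Grundy sequence for row C with g(k) = mex{g(k−s) : s ∈ {2, 5, 7}, s ≤ k}:
k:     0  1  2  3  4  5  6  7  8
g(k):  0  0  1  1  0  2  1  3  2
So g(8) = 2.
Build the Grundy sequence for row D with g(k) = mex{g(k−s) : s ∈ {3, 6}, s ≤ k}:
k:     0  1  2  3  4  5  6  7  8  9 10 11
g(k):  0  0  0  1  1  1  2  2  2  0  0  0
So g(11) = 0.
The value of a disjunctive sum is the nim-sum of the parts.
Combined value = 0 XOR 1 XOR 2 XOR 0 = 3.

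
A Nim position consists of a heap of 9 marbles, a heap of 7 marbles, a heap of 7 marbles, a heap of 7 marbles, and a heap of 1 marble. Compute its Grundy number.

Nim-sum: 9 XOR 7 XOR 7 XOR 7 XOR 1 = 15.

15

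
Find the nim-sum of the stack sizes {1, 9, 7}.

Compute the nim-sum pairwise:
1 ⊕ 9 = 8
8 ⊕ 7 = 15

15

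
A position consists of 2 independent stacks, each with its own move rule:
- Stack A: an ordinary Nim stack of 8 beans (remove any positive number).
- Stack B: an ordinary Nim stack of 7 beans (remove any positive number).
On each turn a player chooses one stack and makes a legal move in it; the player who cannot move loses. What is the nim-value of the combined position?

15

Stack A is a plain Nim stack of size 8, so its Grundy value is 8.
Stack B is a plain Nim stack of size 7, so its Grundy value is 7.
The value of a disjunctive sum is the nim-sum of the parts.
Combined value = 8 XOR 7 = 15.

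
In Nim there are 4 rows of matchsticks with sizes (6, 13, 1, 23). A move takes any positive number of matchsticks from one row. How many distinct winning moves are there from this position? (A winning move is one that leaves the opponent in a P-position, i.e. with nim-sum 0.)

1

Nim-sum: 6 ⊕ 13 ⊕ 1 ⊕ 23 = 29.
The overall nim-sum is X = 29. A row of size p has a winning move iff p XOR X < p (reduce it to p XOR X).
  6: 6 XOR 29 = 27 ≥ 6 — no move.
  13: 13 XOR 29 = 16 ≥ 13 — no move.
  1: 1 XOR 29 = 28 ≥ 1 — no move.
  23: 23 XOR 29 = 10 < 23 — winning move (to 10).
That gives 1 winning move.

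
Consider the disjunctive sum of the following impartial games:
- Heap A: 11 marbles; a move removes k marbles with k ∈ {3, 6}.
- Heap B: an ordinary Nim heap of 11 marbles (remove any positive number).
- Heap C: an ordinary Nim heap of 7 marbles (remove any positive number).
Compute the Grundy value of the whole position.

12

Build the Grundy sequence for heap A with g(k) = mex{g(k−s) : s ∈ {3, 6}, s ≤ k}:
g(0) = mex{} = 0
g(1) = mex{} = 0
g(2) = mex{} = 0
g(3) = mex{0} = 1
g(4) = mex{0} = 1
g(5) = mex{0} = 1
g(6) = mex{0,1} = 2
g(7) = mex{0,1} = 2
g(8) = mex{0,1} = 2
g(9) = mex{1,2} = 0
g(10) = mex{1,2} = 0
g(11) = mex{1,2} = 0
So g(11) = 0.
Heap B is a plain Nim heap of size 11, so its Grundy value is 11.
Heap C is a plain Nim heap of size 7, so its Grundy value is 7.
By the Sprague-Grundy theorem, the Grundy value of a sum of independent games is the XOR of the component values.
Combined value = 0 ⊕ 11 ⊕ 7 = 12.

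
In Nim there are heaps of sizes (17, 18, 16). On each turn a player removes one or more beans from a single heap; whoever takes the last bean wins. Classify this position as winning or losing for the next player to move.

Winning position

Nim-sum: 17 ^ 18 ^ 16 = 19.
The nim-sum is 19 ≠ 0, so this is an N-position: the player to move can win.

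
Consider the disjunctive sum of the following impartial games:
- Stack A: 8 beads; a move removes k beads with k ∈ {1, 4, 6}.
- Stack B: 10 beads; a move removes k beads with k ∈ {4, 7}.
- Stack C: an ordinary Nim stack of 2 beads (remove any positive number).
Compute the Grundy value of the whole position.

1

Build the Grundy sequence for stack A with g(k) = mex{g(k−s) : s ∈ {1, 4, 6}, s ≤ k}:
k:     0  1  2  3  4  5  6  7  8
g(k):  0  1  0  1  2  0  1  0  1
So g(8) = 1.
For stack B, compute g(0), g(1), … with moves {4, 7}:
k:     0  1  2  3  4  5  6  7  8  9 10
g(k):  0  0  0  0  1  1  1  1  2  2  2
So g(10) = 2.
Stack C is a plain Nim stack of size 2, so its Grundy value is 2.
By the Sprague-Grundy theorem, the Grundy value of a sum of independent games is the XOR of the component values.
Combined value = 1 ⊕ 2 ⊕ 2 = 1.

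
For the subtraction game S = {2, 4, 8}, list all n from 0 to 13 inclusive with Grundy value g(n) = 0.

Build the Grundy sequence with g(k) = mex{g(k−s) : s ∈ {2, 4, 8}, s ≤ k}:
g(0) = mex{} = 0
g(1) = mex{} = 0
g(2) = mex{0} = 1
g(3) = mex{0} = 1
g(4) = mex{0,1} = 2
g(5) = mex{0,1} = 2
g(6) = mex{1,2} = 0
g(7) = mex{1,2} = 0
g(8) = mex{0,2} = 1
g(9) = mex{0,2} = 1
g(10) = mex{0,1} = 2
g(11) = mex{0,1} = 2
g(12) = mex{1,2} = 0
g(13) = mex{1,2} = 0
The P-positions (g = 0) in 0..13 are 0, 1, 6, 7, 12, 13.

0, 1, 6, 7, 12, 13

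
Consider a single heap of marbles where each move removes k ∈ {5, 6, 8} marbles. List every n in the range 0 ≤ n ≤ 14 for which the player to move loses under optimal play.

0, 1, 2, 3, 4, 13, 14

Compute g(0), g(1), … for moves {5, 6, 8}:
g(0) = mex{} = 0
g(1) = mex{} = 0
g(2) = mex{} = 0
g(3) = mex{} = 0
g(4) = mex{} = 0
g(5) = mex{0} = 1
g(6) = mex{0} = 1
g(7) = mex{0} = 1
g(8) = mex{0} = 1
g(9) = mex{0} = 1
g(10) = mex{0,1} = 2
g(11) = mex{0,1} = 2
g(12) = mex{0,1} = 2
g(13) = mex{1} = 0
g(14) = mex{1} = 0
The P-positions (g = 0) in 0..14 are 0, 1, 2, 3, 4, 13, 14.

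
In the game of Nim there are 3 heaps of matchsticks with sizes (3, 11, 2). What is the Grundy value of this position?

10

Compute the nim-sum pairwise:
3 ⊕ 11 = 8
8 ⊕ 2 = 10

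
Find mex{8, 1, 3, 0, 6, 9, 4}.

2

The values 0, 1 are all present; 2 is the first non-negative integer missing from the set.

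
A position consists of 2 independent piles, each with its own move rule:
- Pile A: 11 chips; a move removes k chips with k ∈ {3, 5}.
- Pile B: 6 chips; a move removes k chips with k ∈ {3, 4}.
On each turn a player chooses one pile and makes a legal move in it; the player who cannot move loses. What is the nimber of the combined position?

Grundy values for pile A (subtraction set {3, 5}):
g(0) = mex{} = 0
g(1) = mex{} = 0
g(2) = mex{} = 0
g(3) = mex{0} = 1
g(4) = mex{0} = 1
g(5) = mex{0} = 1
g(6) = mex{0,1} = 2
g(7) = mex{0,1} = 2
g(8) = mex{1} = 0
g(9) = mex{1,2} = 0
g(10) = mex{1,2} = 0
g(11) = mex{0,2} = 1
So g(11) = 1.
Grundy values for pile B (subtraction set {3, 4}):
g(0) = mex{} = 0
g(1) = mex{} = 0
g(2) = mex{} = 0
g(3) = mex{0} = 1
g(4) = mex{0} = 1
g(5) = mex{0} = 1
g(6) = mex{0,1} = 2
So g(6) = 2.
The value of a disjunctive sum is the nim-sum of the parts.
Combined value = 1 XOR 2 = 3.

3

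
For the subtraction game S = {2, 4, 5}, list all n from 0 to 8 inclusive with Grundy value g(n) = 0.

0, 1, 7, 8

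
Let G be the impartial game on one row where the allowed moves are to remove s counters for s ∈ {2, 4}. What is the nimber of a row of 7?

Build the Grundy sequence with g(k) = mex{g(k−s) : s ∈ {2, 4}, s ≤ k}:
g(0) = mex{} = 0
g(1) = mex{} = 0
g(2) = mex{0} = 1
g(3) = mex{0} = 1
g(4) = mex{0,1} = 2
g(5) = mex{0,1} = 2
g(6) = mex{1,2} = 0
g(7) = mex{1,2} = 0
So g(7) = 0.

0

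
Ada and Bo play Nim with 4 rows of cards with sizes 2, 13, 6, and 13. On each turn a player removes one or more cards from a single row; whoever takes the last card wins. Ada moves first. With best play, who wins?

Ada wins

In binary:
  0010  (2)
  1101  (13)
  0110  (6)
  1101  (13)
  ----
  0100  (4)
The nim-sum is 4 ≠ 0, so this is an N-position: the player to move can win; Ada has a winning move.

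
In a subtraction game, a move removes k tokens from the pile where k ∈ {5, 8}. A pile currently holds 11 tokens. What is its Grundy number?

Grundy values for subtraction set {5, 8}:
k:     0  1  2  3  4  5  6  7  8  9 10 11
g(k):  0  0  0  0  0  1  1  1  1  1  2  2
So g(11) = 2.

2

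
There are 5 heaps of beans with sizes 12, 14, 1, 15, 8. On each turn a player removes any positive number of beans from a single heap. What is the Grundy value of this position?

4

Nim-sum: 12 ^ 14 ^ 1 ^ 15 ^ 8 = 4.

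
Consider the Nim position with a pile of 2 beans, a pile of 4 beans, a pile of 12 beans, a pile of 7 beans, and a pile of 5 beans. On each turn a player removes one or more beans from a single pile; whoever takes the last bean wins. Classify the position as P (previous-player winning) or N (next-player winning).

N-position

Compute the nim-sum pairwise:
2 ^ 4 = 6
6 ^ 12 = 10
10 ^ 7 = 13
13 ^ 5 = 8
The nim-sum is 8 ≠ 0, so this is an N-position: the player to move can win.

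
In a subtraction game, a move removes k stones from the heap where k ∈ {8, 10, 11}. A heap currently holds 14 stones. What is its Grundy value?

Build the Grundy sequence with g(k) = mex{g(k−s) : s ∈ {8, 10, 11}, s ≤ k}:
k:     0  1  2  3  4  5  6  7  8  9 10 11 12 13 14
g(k):  0  0  0  0  0  0  0  0  1  1  1  1  1  1  1
So g(14) = 1.

1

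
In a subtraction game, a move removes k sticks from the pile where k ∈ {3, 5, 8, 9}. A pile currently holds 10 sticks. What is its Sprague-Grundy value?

3

Compute g(0), g(1), … for moves {3, 5, 8, 9}:
g(0) = mex{} = 0
g(1) = mex{} = 0
g(2) = mex{} = 0
g(3) = mex{0} = 1
g(4) = mex{0} = 1
g(5) = mex{0} = 1
g(6) = mex{0,1} = 2
g(7) = mex{0,1} = 2
g(8) = mex{0,1} = 2
g(9) = mex{0,1,2} = 3
g(10) = mex{0,1,2} = 3
So g(10) = 3.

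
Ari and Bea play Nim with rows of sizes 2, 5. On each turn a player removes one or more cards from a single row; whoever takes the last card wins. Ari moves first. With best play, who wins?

Ari wins

In binary:
  010  (2)
  101  (5)
  ---
  111  (7)
The nim-sum is 7 ≠ 0, so this is an N-position: the player to move can win; Ari has a winning move.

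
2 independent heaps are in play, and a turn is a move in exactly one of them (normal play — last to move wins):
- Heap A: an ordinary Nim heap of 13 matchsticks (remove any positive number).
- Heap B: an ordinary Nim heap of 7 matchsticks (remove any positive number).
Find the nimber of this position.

Heap A is a plain Nim heap of size 13, so its Grundy value is 13.
Heap B is a plain Nim heap of size 7, so its Grundy value is 7.
By the Sprague-Grundy theorem, the Grundy value of a sum of independent games is the XOR of the component values.
Combined value = 13 XOR 7 = 10.

10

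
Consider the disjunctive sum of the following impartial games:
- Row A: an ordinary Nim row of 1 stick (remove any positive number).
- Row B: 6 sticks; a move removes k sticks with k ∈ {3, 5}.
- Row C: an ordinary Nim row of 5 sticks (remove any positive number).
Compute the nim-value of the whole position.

6

Row A is a plain Nim row of size 1, so its Grundy value is 1.
For row B, compute g(0), g(1), … with moves {3, 5}:
k:     0  1  2  3  4  5  6
g(k):  0  0  0  1  1  1  2
So g(6) = 2.
Row C is a plain Nim row of size 5, so its Grundy value is 5.
The value of a disjunctive sum is the nim-sum of the parts.
Combined value = 1 ⊕ 2 ⊕ 5 = 6.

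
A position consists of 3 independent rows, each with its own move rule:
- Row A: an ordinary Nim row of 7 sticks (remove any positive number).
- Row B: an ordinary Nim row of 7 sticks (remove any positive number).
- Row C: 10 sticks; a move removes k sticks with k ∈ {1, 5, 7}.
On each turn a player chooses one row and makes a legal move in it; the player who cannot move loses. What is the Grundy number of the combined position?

0

Row A is a plain Nim row of size 7, so its Grundy value is 7.
Row B is a plain Nim row of size 7, so its Grundy value is 7.
Build the Grundy sequence for row C with g(k) = mex{g(k−s) : s ∈ {1, 5, 7}, s ≤ k}:
k:     0  1  2  3  4  5  6  7  8  9 10
g(k):  0  1  0  1  0  1  0  1  0  1  0
So g(10) = 0.
By the Sprague-Grundy theorem, the Grundy value of a sum of independent games is the XOR of the component values.
Combined value = 7 XOR 7 XOR 0 = 0.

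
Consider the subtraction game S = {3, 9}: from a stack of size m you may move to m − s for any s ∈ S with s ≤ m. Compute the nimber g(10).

Compute g(0), g(1), … for moves {3, 9}:
k:     0  1  2  3  4  5  6  7  8  9 10
g(k):  0  0  0  1  1  1  0  0  0  1  1
So g(10) = 1.

1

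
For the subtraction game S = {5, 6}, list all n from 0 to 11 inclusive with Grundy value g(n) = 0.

0, 1, 2, 3, 4, 11

Build the Grundy sequence with g(k) = mex{g(k−s) : s ∈ {5, 6}, s ≤ k}:
g(0) = mex{} = 0
g(1) = mex{} = 0
g(2) = mex{} = 0
g(3) = mex{} = 0
g(4) = mex{} = 0
g(5) = mex{0} = 1
g(6) = mex{0} = 1
g(7) = mex{0} = 1
g(8) = mex{0} = 1
g(9) = mex{0} = 1
g(10) = mex{0,1} = 2
g(11) = mex{1} = 0
The P-positions (g = 0) in 0..11 are 0, 1, 2, 3, 4, 11.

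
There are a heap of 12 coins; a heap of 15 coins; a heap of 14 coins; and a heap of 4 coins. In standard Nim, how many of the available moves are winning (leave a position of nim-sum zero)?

3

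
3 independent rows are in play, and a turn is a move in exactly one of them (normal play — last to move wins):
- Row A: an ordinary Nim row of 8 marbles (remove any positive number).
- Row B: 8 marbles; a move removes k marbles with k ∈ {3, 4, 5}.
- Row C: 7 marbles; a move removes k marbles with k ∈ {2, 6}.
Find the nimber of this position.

Row A is a plain Nim row of size 8, so its Grundy value is 8.
For row B, compute g(0), g(1), … with moves {3, 4, 5}:
g(0) = mex{} = 0
g(1) = mex{} = 0
g(2) = mex{} = 0
g(3) = mex{0} = 1
g(4) = mex{0} = 1
g(5) = mex{0} = 1
g(6) = mex{0,1} = 2
g(7) = mex{0,1} = 2
g(8) = mex{1} = 0
So g(8) = 0.
For row C, compute g(0), g(1), … with moves {2, 6}:
k:     0  1  2  3  4  5  6  7
g(k):  0  0  1  1  0  0  1  1
So g(7) = 1.
By the Sprague-Grundy theorem, the Grundy value of a sum of independent games is the XOR of the component values.
Combined value = 8 ⊕ 0 ⊕ 1 = 9.

9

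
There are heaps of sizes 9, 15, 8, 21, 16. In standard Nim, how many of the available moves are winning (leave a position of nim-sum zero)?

3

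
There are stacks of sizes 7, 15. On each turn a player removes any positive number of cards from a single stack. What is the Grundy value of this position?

Bitwise XOR of the heap sizes:
  0111  (7)
  1111  (15)
  ----
  1000  (8)

8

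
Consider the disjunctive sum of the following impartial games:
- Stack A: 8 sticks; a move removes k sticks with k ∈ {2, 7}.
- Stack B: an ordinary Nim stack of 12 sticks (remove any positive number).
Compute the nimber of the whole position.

14

Build the Grundy sequence for stack A with g(k) = mex{g(k−s) : s ∈ {2, 7}, s ≤ k}:
k:     0  1  2  3  4  5  6  7  8
g(k):  0  0  1  1  0  0  1  1  2
So g(8) = 2.
Stack B is a plain Nim stack of size 12, so its Grundy value is 12.
By the Sprague-Grundy theorem, the Grundy value of a sum of independent games is the XOR of the component values.
Combined value = 2 XOR 12 = 14.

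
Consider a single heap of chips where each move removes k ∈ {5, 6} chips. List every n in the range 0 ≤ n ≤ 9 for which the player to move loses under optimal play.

0, 1, 2, 3, 4

Grundy values for subtraction set {5, 6}:
k:     0  1  2  3  4  5  6  7  8  9
g(k):  0  0  0  0  0  1  1  1  1  1
The P-positions (g = 0) in 0..9 are 0, 1, 2, 3, 4.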